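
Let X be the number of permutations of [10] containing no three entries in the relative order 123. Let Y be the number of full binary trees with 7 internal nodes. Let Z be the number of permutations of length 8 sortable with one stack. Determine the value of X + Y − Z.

For any fixed pattern of length 3, the pattern-avoiding permutations of [10] number C_10. So X = C_10 = 16796.
The number of full binary trees on 7 internal nodes is the Catalan number C_7. So Y = C_7 = 429.
Stack-sortable permutations are exactly the 231-avoiding ones, counted by C_n; here n = 8. So Z = C_8 = 1430.
X + Y − Z = 16796 + 429 − 1430 = 15795.

15795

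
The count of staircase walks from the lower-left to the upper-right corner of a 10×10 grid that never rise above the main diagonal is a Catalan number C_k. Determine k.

Monotone paths in an n×n grid that stay weakly below the diagonal are counted by C_n; here n = 10.

10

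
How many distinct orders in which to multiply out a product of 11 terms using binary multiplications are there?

16796

Parenthesizations of m factors correspond to full binary trees with m leaves, counted by C_{m−1}; m = 11 gives C_10.
C_10 = C(20,10)/11 = 184756/11 = 16796.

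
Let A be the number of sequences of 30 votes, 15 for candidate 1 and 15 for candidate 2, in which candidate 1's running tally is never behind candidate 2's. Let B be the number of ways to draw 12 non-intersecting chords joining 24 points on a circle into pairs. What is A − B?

9486833

Ballot sequences with n votes each where one side never trails are Dyck words, counted by C_n; here n = 15. So A = C_15 = 9694845.
Pairing 24 circle points by 12 non-crossing chords gives C_12 matchings. So B = C_12 = 208012.
A − B = 9694845 − 208012 = 9486833.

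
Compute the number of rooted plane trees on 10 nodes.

4862

A rooted plane tree on 10 nodes has 9 edges, and such trees are counted by C_9.
C_9 = C_8 · 2(2·8+1)/(8+2) = 1430 · 34/10 = 4862.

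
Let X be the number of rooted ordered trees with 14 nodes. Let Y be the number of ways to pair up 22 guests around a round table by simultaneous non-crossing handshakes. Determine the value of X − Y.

Rooted ordered (plane) trees on m nodes have m−1 edges and are counted by C_{m−1}; m = 14 gives C_13. So X = C_13 = 742900.
Non-crossing handshake pairings of 2n people are counted by C_n; 22 people gives n = 11. So Y = C_11 = 58786.
X − Y = 742900 − 58786 = 684114.

684114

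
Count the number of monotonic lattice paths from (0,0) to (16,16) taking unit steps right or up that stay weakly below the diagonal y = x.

Monotone paths in an n×n grid that stay weakly below the diagonal are counted by C_n; here n = 16.
C_16 = 35357670.

35357670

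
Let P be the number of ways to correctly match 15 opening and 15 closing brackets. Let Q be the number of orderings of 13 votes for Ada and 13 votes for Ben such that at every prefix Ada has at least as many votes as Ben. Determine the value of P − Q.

Balanced strings of n pairs of brackets are counted by C_n; here n = 15. So P = C_15 = 9694845.
Reading a vote for the leader as '(' and for the other as ')' turns such a sequence into a balanced string of 13 pairs, so the count is C_13. So Q = C_13 = 742900.
P − Q = 9694845 − 742900 = 8951945.

8951945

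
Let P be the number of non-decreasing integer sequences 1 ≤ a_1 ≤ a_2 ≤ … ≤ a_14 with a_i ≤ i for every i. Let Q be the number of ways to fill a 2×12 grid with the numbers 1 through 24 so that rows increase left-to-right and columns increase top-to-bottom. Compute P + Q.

Such sub-staircase sequences of length n are counted by C_n; here n = 14. So P = C_14 = 2674440.
By the hook-length formula (or a Dyck-path bijection), SYT of shape 2×12 number C_12. So Q = C_12 = 208012.
P + Q = 2674440 + 208012 = 2882452.

2882452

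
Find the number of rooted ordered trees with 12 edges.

208012

A rooted plane tree with 12 edges has 13 nodes, and the count is C_12.
C_12 = 208012.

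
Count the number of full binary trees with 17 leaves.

Full binary trees with 17 leaves have 17−1 = 16 internal nodes, so there are C_16 of them.
C_16 = C_15 · 2(2·15+1)/(15+2) = 9694845 · 62/17 = 35357670.

35357670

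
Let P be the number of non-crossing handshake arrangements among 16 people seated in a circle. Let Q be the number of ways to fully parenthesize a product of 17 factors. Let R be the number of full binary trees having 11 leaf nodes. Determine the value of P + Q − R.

35342304

With 16 = 2·8 people, non-crossing handshake pairings are non-crossing perfect matchings on a circle, counted by C_8. So P = C_8 = 1430.
Parenthesizations of m factors correspond to full binary trees with m leaves, counted by C_{m−1}; m = 17 gives C_16. So Q = C_16 = 35357670.
A full binary tree with L leaves has L−1 internal nodes and is counted by C_{L−1}; L = 11 gives C_10. So R = C_10 = 16796.
P + Q − R = 1430 + 35357670 − 16796 = 35342304.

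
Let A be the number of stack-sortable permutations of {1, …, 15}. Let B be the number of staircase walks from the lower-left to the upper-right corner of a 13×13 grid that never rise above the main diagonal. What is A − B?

Stack-sortable permutations are exactly the 231-avoiding ones, counted by C_n; here n = 15. So A = C_15 = 9694845.
Sub-diagonal monotone paths from (0,0) to (13,13) biject with Dyck paths of semilength 13, giving C_13. So B = C_13 = 742900.
A − B = 9694845 − 742900 = 8951945.

8951945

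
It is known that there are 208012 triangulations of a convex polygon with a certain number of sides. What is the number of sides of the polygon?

Triangulations of a convex m-gon are counted by C_{m−2}, and C_12 = 208012.
So m − 2 = 12, giving m = 14 sides.

14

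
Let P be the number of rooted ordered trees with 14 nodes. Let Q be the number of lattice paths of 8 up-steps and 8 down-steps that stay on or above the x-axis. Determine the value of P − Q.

Rooted ordered (plane) trees on m nodes have m−1 edges and are counted by C_{m−1}; m = 14 gives C_13. So P = C_13 = 742900.
Paths of 8 up- and 8 down-steps that never dip below the axis are Dyck paths; their count is C_8. So Q = C_8 = 1430.
P − Q = 742900 − 1430 = 741470.

741470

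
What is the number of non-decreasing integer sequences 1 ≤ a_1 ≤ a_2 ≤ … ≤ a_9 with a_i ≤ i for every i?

4862

Such sub-staircase sequences of length n are counted by C_n; here n = 9.
C_9 = C(18,9)/10 = 48620/10 = 4862.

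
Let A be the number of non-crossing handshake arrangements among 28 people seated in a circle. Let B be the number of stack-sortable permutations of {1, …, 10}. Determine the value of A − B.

With 28 = 2·14 people, non-crossing handshake pairings are non-crossing perfect matchings on a circle, counted by C_14. So A = C_14 = 2674440.
By Knuth's characterisation, the stack-sortable permutations of length 10 are the 231-avoiders, numbering C_10. So B = C_10 = 16796.
A − B = 2674440 − 16796 = 2657644.

2657644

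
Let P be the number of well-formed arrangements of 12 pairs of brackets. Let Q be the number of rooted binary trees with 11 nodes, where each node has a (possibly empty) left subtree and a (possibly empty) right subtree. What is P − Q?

Balanced strings of n pairs of brackets are counted by C_n; here n = 12. So P = C_12 = 208012.
Rooted binary trees with 11 nodes (each child slot possibly empty) number C_11. So Q = C_11 = 58786.
P − Q = 208012 − 58786 = 149226.

149226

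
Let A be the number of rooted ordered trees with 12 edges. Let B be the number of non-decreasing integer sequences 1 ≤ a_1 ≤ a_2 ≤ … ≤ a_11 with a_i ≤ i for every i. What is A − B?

Rooted ordered trees with n edges are counted by C_n; here n = 12. So A = C_12 = 208012.
Weakly increasing sequences with a_i ≤ i biject with Dyck paths of semilength 11, so there are C_11. So B = C_11 = 58786.
A − B = 208012 − 58786 = 149226.

149226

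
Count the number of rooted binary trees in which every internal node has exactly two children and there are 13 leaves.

Full binary trees with 13 leaves have 13−1 = 12 internal nodes, so there are C_12 of them.
C_12 = 208012.

208012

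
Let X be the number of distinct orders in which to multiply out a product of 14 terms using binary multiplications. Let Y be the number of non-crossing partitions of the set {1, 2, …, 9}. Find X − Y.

738038

Ways to associate a product of 14 factors correspond to binary trees on 14 leaves, so the count is C_13. So X = C_13 = 742900.
Non-crossing partitions of an n-element set are counted by C_n; here n = 9. So Y = C_9 = 4862.
X − Y = 742900 − 4862 = 738038.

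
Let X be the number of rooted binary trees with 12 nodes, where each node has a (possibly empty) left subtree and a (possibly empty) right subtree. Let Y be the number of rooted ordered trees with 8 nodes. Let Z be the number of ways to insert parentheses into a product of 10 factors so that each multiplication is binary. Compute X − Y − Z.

There are C_n binary search tree shapes on n keys; with n = 12 that is C_12. So X = C_12 = 208012.
Rooted ordered (plane) trees on m nodes have m−1 edges and are counted by C_{m−1}; m = 8 gives C_7. So Y = C_7 = 429.
Bracketing 10 factors into binary products is counted by C_{10−1} = C_9. So Z = C_9 = 4862.
X − Y − Z = 208012 − 429 − 4862 = 202721.

202721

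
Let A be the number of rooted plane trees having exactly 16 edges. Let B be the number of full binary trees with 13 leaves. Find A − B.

Rooted ordered trees with n edges are counted by C_n; here n = 16. So A = C_16 = 35357670.
Full binary trees with 13 leaves have 13−1 = 12 internal nodes, so there are C_12 of them. So B = C_12 = 208012.
A − B = 35357670 − 208012 = 35149658.

35149658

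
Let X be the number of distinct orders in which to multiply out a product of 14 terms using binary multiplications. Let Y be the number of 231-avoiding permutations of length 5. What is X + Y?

742942

Parenthesizations of m factors correspond to full binary trees with m leaves, counted by C_{m−1}; m = 14 gives C_13. So X = C_13 = 742900.
For any fixed pattern of length 3, the pattern-avoiding permutations of [5] number C_5. So Y = C_5 = 42.
X + Y = 742900 + 42 = 742942.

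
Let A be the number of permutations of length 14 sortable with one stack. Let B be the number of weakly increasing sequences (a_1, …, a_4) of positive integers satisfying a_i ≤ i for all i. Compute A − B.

Stack-sortable permutations are exactly the 231-avoiding ones, counted by C_n; here n = 14. So A = C_14 = 2674440.
Such sub-staircase sequences of length n are counted by C_n; here n = 4. So B = C_4 = 14.
A − B = 2674440 − 14 = 2674426.

2674426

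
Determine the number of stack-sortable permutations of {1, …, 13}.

742900

Stack-sortable permutations are exactly the 231-avoiding ones, counted by C_n; here n = 13.
C_13 = C(26,13)/14 = 10400600/14 = 742900.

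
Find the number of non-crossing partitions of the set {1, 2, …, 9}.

4862

The non-crossing partitions of [9] form a lattice of size C_9.
C_9 = C(18,9)/10 = 48620/10 = 4862.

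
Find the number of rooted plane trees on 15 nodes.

Rooted ordered (plane) trees on m nodes have m−1 edges and are counted by C_{m−1}; m = 15 gives C_14.
C_14 = C_13 · 2(2·13+1)/(13+2) = 742900 · 54/15 = 2674440.

2674440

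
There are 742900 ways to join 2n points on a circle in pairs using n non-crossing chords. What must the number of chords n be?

13

Non-crossing pairings of 2n points on a circle are counted by C_n, and C_13 = 742900.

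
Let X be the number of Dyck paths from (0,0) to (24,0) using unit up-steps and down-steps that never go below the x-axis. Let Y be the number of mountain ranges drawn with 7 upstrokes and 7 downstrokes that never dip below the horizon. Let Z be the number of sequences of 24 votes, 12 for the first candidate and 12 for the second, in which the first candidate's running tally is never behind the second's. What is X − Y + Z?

415595

A Dyck path with 12 up-steps and 12 down-steps has semilength 12, so there are C_12 of them. So X = C_12 = 208012.
Paths of 7 up- and 7 down-steps that never dip below the axis are Dyck paths; their count is C_7. So Y = C_7 = 429.
Reading a vote for the leader as '(' and for the other as ')' turns such a sequence into a balanced string of 12 pairs, so the count is C_12. So Z = C_12 = 208012.
X − Y + Z = 208012 − 429 + 208012 = 415595.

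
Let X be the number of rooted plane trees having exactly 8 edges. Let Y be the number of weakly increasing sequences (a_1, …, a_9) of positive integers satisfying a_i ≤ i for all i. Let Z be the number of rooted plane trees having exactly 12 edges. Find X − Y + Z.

204580

Rooted ordered trees with n edges are counted by C_n; here n = 8. So X = C_8 = 1430.
Weakly increasing sequences with a_i ≤ i biject with Dyck paths of semilength 9, so there are C_9. So Y = C_9 = 4862.
A rooted plane tree with 12 edges has 13 nodes, and the count is C_12. So Z = C_12 = 208012.
X − Y + Z = 1430 − 4862 + 208012 = 204580.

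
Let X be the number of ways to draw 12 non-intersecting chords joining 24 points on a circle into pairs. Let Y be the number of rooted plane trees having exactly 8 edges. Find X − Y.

206582

Non-crossing perfect matchings of 2n points on a circle are counted by C_n; with 24 points, n = 12. So X = C_12 = 208012.
A rooted plane tree with 8 edges has 9 nodes, and the count is C_8. So Y = C_8 = 1430.
X − Y = 208012 − 1430 = 206582.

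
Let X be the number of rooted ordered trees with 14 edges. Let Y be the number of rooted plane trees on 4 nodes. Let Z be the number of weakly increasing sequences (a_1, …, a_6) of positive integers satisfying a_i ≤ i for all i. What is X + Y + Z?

A rooted plane tree with 14 edges has 15 nodes, and the count is C_14. So X = C_14 = 2674440.
Rooted ordered (plane) trees on m nodes have m−1 edges and are counted by C_{m−1}; m = 4 gives C_3. So Y = C_3 = 5.
Such sub-staircase sequences of length n are counted by C_n; here n = 6. So Z = C_6 = 132.
X + Y + Z = 2674440 + 5 + 132 = 2674577.

2674577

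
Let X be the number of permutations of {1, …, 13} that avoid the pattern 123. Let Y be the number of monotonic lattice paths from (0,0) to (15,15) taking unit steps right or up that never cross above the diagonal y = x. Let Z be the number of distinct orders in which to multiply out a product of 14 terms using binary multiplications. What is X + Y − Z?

For any fixed pattern of length 3, the pattern-avoiding permutations of [13] number C_13. So X = C_13 = 742900.
Sub-diagonal monotone paths from (0,0) to (15,15) biject with Dyck paths of semilength 15, giving C_15. So Y = C_15 = 9694845.
Ways to associate a product of 14 factors correspond to binary trees on 14 leaves, so the count is C_13. So Z = C_13 = 742900.
X + Y − Z = 742900 + 9694845 − 742900 = 9694845.

9694845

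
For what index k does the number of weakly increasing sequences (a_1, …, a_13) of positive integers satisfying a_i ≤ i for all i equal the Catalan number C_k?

Such sub-staircase sequences of length n are counted by C_n; here n = 13.

13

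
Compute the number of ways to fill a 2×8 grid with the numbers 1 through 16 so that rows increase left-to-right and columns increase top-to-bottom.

Standard Young tableaux of shape 2×n are counted by C_n; here n = 8.
C_8 = C_7 · 2(2·7+1)/(7+2) = 429 · 30/9 = 1430.

1430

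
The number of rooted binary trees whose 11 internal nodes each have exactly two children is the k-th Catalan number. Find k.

Full binary trees with n internal nodes are counted by C_n; here n = 11.

11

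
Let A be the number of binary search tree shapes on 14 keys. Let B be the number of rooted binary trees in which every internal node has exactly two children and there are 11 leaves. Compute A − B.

2657644

There are C_n binary search tree shapes on n keys; with n = 14 that is C_14. So A = C_14 = 2674440.
A full binary tree with L leaves has L−1 internal nodes and is counted by C_{L−1}; L = 11 gives C_10. So B = C_10 = 16796.
A − B = 2674440 − 16796 = 2657644.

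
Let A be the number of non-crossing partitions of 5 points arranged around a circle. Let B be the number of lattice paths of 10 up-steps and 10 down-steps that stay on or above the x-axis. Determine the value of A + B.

16838

The non-crossing partitions of [5] form a lattice of size C_5. So A = C_5 = 42.
Paths of 10 up- and 10 down-steps that never dip below the axis are Dyck paths; their count is C_10. So B = C_10 = 16796.
A + B = 42 + 16796 = 16838.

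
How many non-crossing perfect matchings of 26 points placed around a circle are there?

742900

Non-crossing perfect matchings of 2n points on a circle are counted by C_n; with 26 points, n = 13.
C_13 = C_12 · 2(2·12+1)/(12+2) = 208012 · 50/14 = 742900.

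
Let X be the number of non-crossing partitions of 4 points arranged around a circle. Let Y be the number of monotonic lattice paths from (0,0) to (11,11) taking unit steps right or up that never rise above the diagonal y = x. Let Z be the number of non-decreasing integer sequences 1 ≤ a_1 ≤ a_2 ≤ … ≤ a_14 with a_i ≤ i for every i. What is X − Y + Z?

2615668

The non-crossing partitions of [4] form a lattice of size C_4. So X = C_4 = 14.
Monotone paths in an n×n grid that stay weakly below the diagonal are counted by C_n; here n = 11. So Y = C_11 = 58786.
Weakly increasing sequences with a_i ≤ i biject with Dyck paths of semilength 14, so there are C_14. So Z = C_14 = 2674440.
X − Y + Z = 14 − 58786 + 2674440 = 2615668.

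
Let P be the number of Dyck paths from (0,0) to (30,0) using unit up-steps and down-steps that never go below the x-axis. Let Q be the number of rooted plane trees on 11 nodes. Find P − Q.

9678049

Dyck paths of semilength n (length 2n) are counted by C_n; here n = 15. So P = C_15 = 9694845.
A rooted plane tree on 11 nodes has 10 edges, and such trees are counted by C_10. So Q = C_10 = 16796.
P − Q = 9694845 − 16796 = 9678049.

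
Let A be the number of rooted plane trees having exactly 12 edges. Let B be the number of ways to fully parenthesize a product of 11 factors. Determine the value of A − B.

191216

Rooted ordered trees with n edges are counted by C_n; here n = 12. So A = C_12 = 208012.
Ways to associate a product of 11 factors correspond to binary trees on 11 leaves, so the count is C_10. So B = C_10 = 16796.
A − B = 208012 − 16796 = 191216.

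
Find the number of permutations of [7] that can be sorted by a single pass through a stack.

Stack-sortable permutations are exactly the 231-avoiding ones, counted by C_n; here n = 7.
C_7 = 429.

429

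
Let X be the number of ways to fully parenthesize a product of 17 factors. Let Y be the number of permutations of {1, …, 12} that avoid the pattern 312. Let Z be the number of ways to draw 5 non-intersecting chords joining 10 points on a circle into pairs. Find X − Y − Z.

35149616

Parenthesizations of m factors correspond to full binary trees with m leaves, counted by C_{m−1}; m = 17 gives C_16. So X = C_16 = 35357670.
Permutations of [n] avoiding any single length-3 pattern are counted by C_n; here n = 12. So Y = C_12 = 208012.
Pairing 10 circle points by 5 non-crossing chords gives C_5 matchings. So Z = C_5 = 42.
X − Y − Z = 35357670 − 208012 − 42 = 35149616.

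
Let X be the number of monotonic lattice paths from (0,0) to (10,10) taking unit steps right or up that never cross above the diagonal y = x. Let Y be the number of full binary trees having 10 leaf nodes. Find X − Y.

11934

Sub-diagonal monotone paths from (0,0) to (10,10) biject with Dyck paths of semilength 10, giving C_10. So X = C_10 = 16796.
Full binary trees with 10 leaves have 10−1 = 9 internal nodes, so there are C_9 of them. So Y = C_9 = 4862.
X − Y = 16796 − 4862 = 11934.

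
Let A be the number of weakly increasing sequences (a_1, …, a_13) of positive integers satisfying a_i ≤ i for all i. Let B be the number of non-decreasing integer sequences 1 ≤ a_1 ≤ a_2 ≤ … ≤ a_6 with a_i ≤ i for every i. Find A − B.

742768

Weakly increasing sequences with a_i ≤ i biject with Dyck paths of semilength 13, so there are C_13. So A = C_13 = 742900.
Such sub-staircase sequences of length n are counted by C_n; here n = 6. So B = C_6 = 132.
A − B = 742900 − 132 = 742768.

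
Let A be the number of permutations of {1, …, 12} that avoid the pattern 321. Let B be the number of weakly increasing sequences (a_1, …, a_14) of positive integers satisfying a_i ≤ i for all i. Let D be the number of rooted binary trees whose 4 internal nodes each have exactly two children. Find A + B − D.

2882438

For any fixed pattern of length 3, the pattern-avoiding permutations of [12] number C_12. So A = C_12 = 208012.
Weakly increasing sequences with a_i ≤ i biject with Dyck paths of semilength 14, so there are C_14. So B = C_14 = 2674440.
Full binary trees with n internal nodes are counted by C_n; here n = 4. So D = C_4 = 14.
A + B − D = 208012 + 2674440 − 14 = 2882438.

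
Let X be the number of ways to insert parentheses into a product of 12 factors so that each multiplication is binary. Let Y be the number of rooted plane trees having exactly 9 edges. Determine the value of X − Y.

53924

Bracketing 12 factors into binary products is counted by C_{12−1} = C_11. So X = C_11 = 58786.
A rooted plane tree with 9 edges has 10 nodes, and the count is C_9. So Y = C_9 = 4862.
X − Y = 58786 − 4862 = 53924.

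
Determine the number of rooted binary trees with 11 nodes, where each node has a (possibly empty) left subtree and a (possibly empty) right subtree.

There are C_n binary search tree shapes on n keys; with n = 11 that is C_11.
C_11 = C(22,11)/12 = 705432/12 = 58786.

58786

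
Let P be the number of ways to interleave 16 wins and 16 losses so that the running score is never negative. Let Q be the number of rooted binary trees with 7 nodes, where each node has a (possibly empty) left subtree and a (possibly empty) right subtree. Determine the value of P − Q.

Reading a vote for the leader as '(' and for the other as ')' turns such a sequence into a balanced string of 16 pairs, so the count is C_16. So P = C_16 = 35357670.
Rooted binary trees with 7 nodes (each child slot possibly empty) number C_7. So Q = C_7 = 429.
P − Q = 35357670 − 429 = 35357241.

35357241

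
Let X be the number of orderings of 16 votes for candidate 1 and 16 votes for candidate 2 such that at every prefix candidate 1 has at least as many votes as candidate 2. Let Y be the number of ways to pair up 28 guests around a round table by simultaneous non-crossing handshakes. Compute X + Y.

Ballot sequences with n votes each where one side never trails are Dyck words, counted by C_n; here n = 16. So X = C_16 = 35357670.
Non-crossing handshake pairings of 2n people are counted by C_n; 28 people gives n = 14. So Y = C_14 = 2674440.
X + Y = 35357670 + 2674440 = 38032110.

38032110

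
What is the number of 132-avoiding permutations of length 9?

4862

For any fixed pattern of length 3, the pattern-avoiding permutations of [9] number C_9.
C_9 = C(18,9)/10 = 48620/10 = 4862.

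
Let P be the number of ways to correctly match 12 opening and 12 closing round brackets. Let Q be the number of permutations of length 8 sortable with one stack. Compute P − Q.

206582

With 12 pairs the number of balanced bracket strings is the Catalan number C_12. So P = C_12 = 208012.
By Knuth's characterisation, the stack-sortable permutations of length 8 are the 231-avoiders, numbering C_8. So Q = C_8 = 1430.
P − Q = 208012 − 1430 = 206582.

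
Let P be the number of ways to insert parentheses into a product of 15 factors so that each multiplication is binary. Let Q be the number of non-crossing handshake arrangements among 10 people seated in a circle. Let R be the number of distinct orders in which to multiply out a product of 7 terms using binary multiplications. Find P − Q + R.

Parenthesizations of m factors correspond to full binary trees with m leaves, counted by C_{m−1}; m = 15 gives C_14. So P = C_14 = 2674440.
With 10 = 2·5 people, non-crossing handshake pairings are non-crossing perfect matchings on a circle, counted by C_5. So Q = C_5 = 42.
Bracketing 7 factors into binary products is counted by C_{7−1} = C_6. So R = C_6 = 132.
P − Q + R = 2674440 − 42 + 132 = 2674530.

2674530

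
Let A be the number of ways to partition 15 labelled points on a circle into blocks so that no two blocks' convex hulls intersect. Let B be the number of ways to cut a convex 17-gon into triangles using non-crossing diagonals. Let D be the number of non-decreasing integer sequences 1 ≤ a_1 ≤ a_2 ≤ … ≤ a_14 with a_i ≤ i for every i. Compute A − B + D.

2674440

The non-crossing partitions of [15] form a lattice of size C_15. So A = C_15 = 9694845.
The number of triangulations of a 17-gon is the Catalan number C_15 (index = sides − 2). So B = C_15 = 9694845.
Weakly increasing sequences with a_i ≤ i biject with Dyck paths of semilength 14, so there are C_14. So D = C_14 = 2674440.
A − B + D = 9694845 − 9694845 + 2674440 = 2674440.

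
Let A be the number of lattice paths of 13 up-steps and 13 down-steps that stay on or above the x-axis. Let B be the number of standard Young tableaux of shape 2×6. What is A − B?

Paths of 13 up- and 13 down-steps that never dip below the axis are Dyck paths; their count is C_13. So A = C_13 = 742900.
By the hook-length formula (or a Dyck-path bijection), SYT of shape 2×6 number C_6. So B = C_6 = 132.
A − B = 742900 − 132 = 742768.

742768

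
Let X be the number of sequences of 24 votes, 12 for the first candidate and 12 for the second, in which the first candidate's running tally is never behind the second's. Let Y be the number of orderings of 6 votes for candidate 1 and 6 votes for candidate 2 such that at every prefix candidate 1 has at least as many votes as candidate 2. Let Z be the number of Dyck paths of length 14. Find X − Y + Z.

208309

Reading a vote for the leader as '(' and for the other as ')' turns such a sequence into a balanced string of 12 pairs, so the count is C_12. So X = C_12 = 208012.
Ballot sequences with n votes each where one side never trails are Dyck words, counted by C_n; here n = 6. So Y = C_6 = 132.
Paths of 7 up- and 7 down-steps that never dip below the axis are Dyck paths; their count is C_7. So Z = C_7 = 429.
X − Y + Z = 208012 − 132 + 429 = 208309.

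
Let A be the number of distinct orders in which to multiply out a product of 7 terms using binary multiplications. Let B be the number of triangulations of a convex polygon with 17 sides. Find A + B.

Parenthesizations of m factors correspond to full binary trees with m leaves, counted by C_{m−1}; m = 7 gives C_6. So A = C_6 = 132.
The number of triangulations of a 17-gon is the Catalan number C_15 (index = sides − 2). So B = C_15 = 9694845.
A + B = 132 + 9694845 = 9694977.

9694977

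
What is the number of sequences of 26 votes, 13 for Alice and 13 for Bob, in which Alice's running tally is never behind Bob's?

742900

Ballot sequences with n votes each where one side never trails are Dyck words, counted by C_n; here n = 13.
C_13 = C(26,13)/14 = 10400600/14 = 742900.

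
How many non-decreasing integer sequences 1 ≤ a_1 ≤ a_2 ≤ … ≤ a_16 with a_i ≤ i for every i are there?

Such sub-staircase sequences of length n are counted by C_n; here n = 16.
C_16 = 35357670.

35357670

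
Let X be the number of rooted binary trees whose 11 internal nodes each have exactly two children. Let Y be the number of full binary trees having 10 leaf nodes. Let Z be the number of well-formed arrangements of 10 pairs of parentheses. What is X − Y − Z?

Full binary trees with n internal nodes are counted by C_n; here n = 11. So X = C_11 = 58786.
A full binary tree with L leaves has L−1 internal nodes and is counted by C_{L−1}; L = 10 gives C_9. So Y = C_9 = 4862.
A balanced arrangement of 10 bracket pairs is a Dyck word of semilength 10, so the count is C_10. So Z = C_10 = 16796.
X − Y − Z = 58786 − 4862 − 16796 = 37128.

37128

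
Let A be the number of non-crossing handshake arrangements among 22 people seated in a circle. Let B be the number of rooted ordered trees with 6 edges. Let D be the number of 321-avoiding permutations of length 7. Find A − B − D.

With 22 = 2·11 people, non-crossing handshake pairings are non-crossing perfect matchings on a circle, counted by C_11. So A = C_11 = 58786.
A rooted plane tree with 6 edges has 7 nodes, and the count is C_6. So B = C_6 = 132.
Permutations of [n] avoiding any single length-3 pattern are counted by C_n; here n = 7. So D = C_7 = 429.
A − B − D = 58786 − 132 − 429 = 58225.

58225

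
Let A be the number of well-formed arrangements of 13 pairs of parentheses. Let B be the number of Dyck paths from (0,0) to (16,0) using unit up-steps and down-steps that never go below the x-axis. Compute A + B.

744330

With 13 pairs the number of balanced bracket strings is the Catalan number C_13. So A = C_13 = 742900.
A Dyck path with 8 up-steps and 8 down-steps has semilength 8, so there are C_8 of them. So B = C_8 = 1430.
A + B = 742900 + 1430 = 744330.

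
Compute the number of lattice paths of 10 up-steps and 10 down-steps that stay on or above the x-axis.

Dyck paths of semilength n (length 2n) are counted by C_n; here n = 10.
C_10 = 16796.

16796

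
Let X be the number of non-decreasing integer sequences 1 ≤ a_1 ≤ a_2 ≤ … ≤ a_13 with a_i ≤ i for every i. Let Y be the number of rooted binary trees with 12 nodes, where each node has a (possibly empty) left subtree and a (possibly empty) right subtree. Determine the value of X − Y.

534888

Such sub-staircase sequences of length n are counted by C_n; here n = 13. So X = C_13 = 742900.
Rooted binary trees with 12 nodes (each child slot possibly empty) number C_12. So Y = C_12 = 208012.
X − Y = 742900 − 208012 = 534888.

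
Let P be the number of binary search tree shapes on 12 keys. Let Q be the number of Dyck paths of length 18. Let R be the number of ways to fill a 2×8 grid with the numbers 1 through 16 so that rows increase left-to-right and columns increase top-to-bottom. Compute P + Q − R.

There are C_n binary search tree shapes on n keys; with n = 12 that is C_12. So P = C_12 = 208012.
A Dyck path with 9 up-steps and 9 down-steps has semilength 9, so there are C_9 of them. So Q = C_9 = 4862.
Standard Young tableaux of shape 2×n are counted by C_n; here n = 8. So R = C_8 = 1430.
P + Q − R = 208012 + 4862 − 1430 = 211444.

211444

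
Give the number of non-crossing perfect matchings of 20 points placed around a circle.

Non-crossing perfect matchings of 2n points on a circle are counted by C_n; with 20 points, n = 10.
C_10 = C_9 · 2(2·9+1)/(9+2) = 4862 · 38/11 = 16796.

16796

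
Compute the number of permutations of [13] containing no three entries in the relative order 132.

Permutations of [n] avoiding any single length-3 pattern are counted by C_n; here n = 13.
C_13 = C(26,13)/14 = 10400600/14 = 742900.

742900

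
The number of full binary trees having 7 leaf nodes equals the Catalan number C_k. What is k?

Full binary trees with 7 leaves have 7−1 = 6 internal nodes, so there are C_6 of them.

6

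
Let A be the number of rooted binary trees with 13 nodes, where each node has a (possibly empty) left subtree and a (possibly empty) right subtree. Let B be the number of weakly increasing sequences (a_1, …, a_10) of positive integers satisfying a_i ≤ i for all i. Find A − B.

Rooted binary trees with 13 nodes (each child slot possibly empty) number C_13. So A = C_13 = 742900.
Such sub-staircase sequences of length n are counted by C_n; here n = 10. So B = C_10 = 16796.
A − B = 742900 − 16796 = 726104.

726104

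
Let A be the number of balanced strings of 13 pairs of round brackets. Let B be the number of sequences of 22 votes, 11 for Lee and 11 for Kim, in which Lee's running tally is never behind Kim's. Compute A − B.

684114

With 13 pairs the number of balanced bracket strings is the Catalan number C_13. So A = C_13 = 742900.
Ballot sequences with n votes each where one side never trails are Dyck words, counted by C_n; here n = 11. So B = C_11 = 58786.
A − B = 742900 − 58786 = 684114.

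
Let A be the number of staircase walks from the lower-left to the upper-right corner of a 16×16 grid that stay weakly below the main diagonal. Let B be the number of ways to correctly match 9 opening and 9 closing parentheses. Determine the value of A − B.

Sub-diagonal monotone paths from (0,0) to (16,16) biject with Dyck paths of semilength 16, giving C_16. So A = C_16 = 35357670.
A balanced arrangement of 9 bracket pairs is a Dyck word of semilength 9, so the count is C_9. So B = C_9 = 4862.
A − B = 35357670 − 4862 = 35352808.

35352808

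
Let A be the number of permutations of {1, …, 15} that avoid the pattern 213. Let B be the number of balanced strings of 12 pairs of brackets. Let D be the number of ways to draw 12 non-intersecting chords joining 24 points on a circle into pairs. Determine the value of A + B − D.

For any fixed pattern of length 3, the pattern-avoiding permutations of [15] number C_15. So A = C_15 = 9694845.
Balanced strings of n pairs of brackets are counted by C_n; here n = 12. So B = C_12 = 208012.
Non-crossing perfect matchings of 2n points on a circle are counted by C_n; with 24 points, n = 12. So D = C_12 = 208012.
A + B − D = 9694845 + 208012 − 208012 = 9694845.

9694845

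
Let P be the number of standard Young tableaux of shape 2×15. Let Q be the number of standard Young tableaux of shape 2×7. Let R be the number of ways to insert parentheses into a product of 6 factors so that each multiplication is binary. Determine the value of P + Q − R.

9695232

By the hook-length formula (or a Dyck-path bijection), SYT of shape 2×15 number C_15. So P = C_15 = 9694845.
Standard Young tableaux of shape 2×n are counted by C_n; here n = 7. So Q = C_7 = 429.
Ways to associate a product of 6 factors correspond to binary trees on 6 leaves, so the count is C_5. So R = C_5 = 42.
P + Q − R = 9694845 + 429 − 42 = 9695232.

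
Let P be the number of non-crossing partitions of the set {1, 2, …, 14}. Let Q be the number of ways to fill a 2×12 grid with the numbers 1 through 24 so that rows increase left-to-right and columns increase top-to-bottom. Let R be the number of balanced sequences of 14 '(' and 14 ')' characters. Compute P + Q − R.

The non-crossing partitions of [14] form a lattice of size C_14. So P = C_14 = 2674440.
Standard Young tableaux of shape 2×n are counted by C_n; here n = 12. So Q = C_12 = 208012.
Balanced strings of n pairs of brackets are counted by C_n; here n = 14. So R = C_14 = 2674440.
P + Q − R = 2674440 + 208012 − 2674440 = 208012.

208012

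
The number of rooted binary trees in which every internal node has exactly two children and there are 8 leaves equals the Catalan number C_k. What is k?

7

Full binary trees with 8 leaves have 8−1 = 7 internal nodes, so there are C_7 of them.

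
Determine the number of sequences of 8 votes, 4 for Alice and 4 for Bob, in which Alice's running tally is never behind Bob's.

14

Reading a vote for the leader as '(' and for the other as ')' turns such a sequence into a balanced string of 4 pairs, so the count is C_4.
C_4 = 14.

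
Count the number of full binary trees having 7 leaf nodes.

132

A full binary tree with L leaves has L−1 internal nodes and is counted by C_{L−1}; L = 7 gives C_6.
C_6 = 132.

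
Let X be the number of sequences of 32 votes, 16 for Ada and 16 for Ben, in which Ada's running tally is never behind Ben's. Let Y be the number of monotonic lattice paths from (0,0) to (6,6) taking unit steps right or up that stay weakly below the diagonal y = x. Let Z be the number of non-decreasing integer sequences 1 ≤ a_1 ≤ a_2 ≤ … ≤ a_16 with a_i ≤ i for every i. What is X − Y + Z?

70715208

Reading a vote for the leader as '(' and for the other as ')' turns such a sequence into a balanced string of 16 pairs, so the count is C_16. So X = C_16 = 35357670.
Sub-diagonal monotone paths from (0,0) to (6,6) biject with Dyck paths of semilength 6, giving C_6. So Y = C_6 = 132.
Such sub-staircase sequences of length n are counted by C_n; here n = 16. So Z = C_16 = 35357670.
X − Y + Z = 35357670 − 132 + 35357670 = 70715208.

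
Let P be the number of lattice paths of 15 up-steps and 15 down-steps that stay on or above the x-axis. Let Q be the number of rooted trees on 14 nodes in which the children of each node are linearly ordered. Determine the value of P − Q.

8951945

A Dyck path with 15 up-steps and 15 down-steps has semilength 15, so there are C_15 of them. So P = C_15 = 9694845.
Rooted ordered (plane) trees on m nodes have m−1 edges and are counted by C_{m−1}; m = 14 gives C_13. So Q = C_13 = 742900.
P − Q = 9694845 − 742900 = 8951945.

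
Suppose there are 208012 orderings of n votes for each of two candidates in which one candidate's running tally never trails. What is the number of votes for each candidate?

12

Such ballot sequences with n votes each are counted by C_n; 208012 = C_12.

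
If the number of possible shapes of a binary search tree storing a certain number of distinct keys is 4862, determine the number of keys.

9

Binary search tree shapes on n keys are counted by C_n, and C_9 = 4862.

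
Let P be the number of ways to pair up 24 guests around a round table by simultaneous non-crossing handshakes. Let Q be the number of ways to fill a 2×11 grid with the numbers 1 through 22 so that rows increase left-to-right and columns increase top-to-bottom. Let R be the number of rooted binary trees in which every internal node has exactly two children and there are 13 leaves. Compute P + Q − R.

58786

With 24 = 2·12 people, non-crossing handshake pairings are non-crossing perfect matchings on a circle, counted by C_12. So P = C_12 = 208012.
By the hook-length formula (or a Dyck-path bijection), SYT of shape 2×11 number C_11. So Q = C_11 = 58786.
Full binary trees with 13 leaves have 13−1 = 12 internal nodes, so there are C_12 of them. So R = C_12 = 208012.
P + Q − R = 208012 + 58786 − 208012 = 58786.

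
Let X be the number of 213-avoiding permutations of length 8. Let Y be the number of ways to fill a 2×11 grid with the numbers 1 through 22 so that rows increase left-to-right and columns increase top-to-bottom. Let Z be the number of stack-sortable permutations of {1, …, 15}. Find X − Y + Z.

Permutations of [n] avoiding any single length-3 pattern are counted by C_n; here n = 8. So X = C_8 = 1430.
By the hook-length formula (or a Dyck-path bijection), SYT of shape 2×11 number C_11. So Y = C_11 = 58786.
Stack-sortable permutations are exactly the 231-avoiding ones, counted by C_n; here n = 15. So Z = C_15 = 9694845.
X − Y + Z = 1430 − 58786 + 9694845 = 9637489.

9637489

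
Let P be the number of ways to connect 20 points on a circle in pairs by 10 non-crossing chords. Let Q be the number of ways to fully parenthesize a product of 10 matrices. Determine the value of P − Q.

Pairing 20 circle points by 10 non-crossing chords gives C_10 matchings. So P = C_10 = 16796.
Ways to associate a product of 10 factors correspond to binary trees on 10 leaves, so the count is C_9. So Q = C_9 = 4862.
P − Q = 16796 − 4862 = 11934.

11934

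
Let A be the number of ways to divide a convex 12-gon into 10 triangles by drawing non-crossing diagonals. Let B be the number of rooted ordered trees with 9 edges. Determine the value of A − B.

11934

The number of triangulations of a 12-gon is the Catalan number C_10 (index = sides − 2). So A = C_10 = 16796.
A rooted plane tree with 9 edges has 10 nodes, and the count is C_9. So B = C_9 = 4862.
A − B = 16796 − 4862 = 11934.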